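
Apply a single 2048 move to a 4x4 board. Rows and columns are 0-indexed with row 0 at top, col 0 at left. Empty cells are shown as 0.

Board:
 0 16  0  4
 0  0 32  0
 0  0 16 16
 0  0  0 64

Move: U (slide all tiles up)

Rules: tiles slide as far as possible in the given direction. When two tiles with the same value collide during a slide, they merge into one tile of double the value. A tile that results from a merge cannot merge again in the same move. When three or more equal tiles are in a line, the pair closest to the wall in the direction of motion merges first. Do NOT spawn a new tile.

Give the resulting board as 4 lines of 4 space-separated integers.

Slide up:
col 0: [0, 0, 0, 0] -> [0, 0, 0, 0]
col 1: [16, 0, 0, 0] -> [16, 0, 0, 0]
col 2: [0, 32, 16, 0] -> [32, 16, 0, 0]
col 3: [4, 0, 16, 64] -> [4, 16, 64, 0]

Answer:  0 16 32  4
 0  0 16 16
 0  0  0 64
 0  0  0  0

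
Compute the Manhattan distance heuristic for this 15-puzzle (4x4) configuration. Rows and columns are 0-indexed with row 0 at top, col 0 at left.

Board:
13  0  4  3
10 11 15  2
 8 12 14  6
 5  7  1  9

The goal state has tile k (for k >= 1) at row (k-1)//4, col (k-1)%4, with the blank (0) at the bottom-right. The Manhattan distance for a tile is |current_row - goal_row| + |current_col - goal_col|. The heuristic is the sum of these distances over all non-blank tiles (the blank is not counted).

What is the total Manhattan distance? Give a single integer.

Answer: 39

Derivation:
Tile 13: at (0,0), goal (3,0), distance |0-3|+|0-0| = 3
Tile 4: at (0,2), goal (0,3), distance |0-0|+|2-3| = 1
Tile 3: at (0,3), goal (0,2), distance |0-0|+|3-2| = 1
Tile 10: at (1,0), goal (2,1), distance |1-2|+|0-1| = 2
Tile 11: at (1,1), goal (2,2), distance |1-2|+|1-2| = 2
Tile 15: at (1,2), goal (3,2), distance |1-3|+|2-2| = 2
Tile 2: at (1,3), goal (0,1), distance |1-0|+|3-1| = 3
Tile 8: at (2,0), goal (1,3), distance |2-1|+|0-3| = 4
Tile 12: at (2,1), goal (2,3), distance |2-2|+|1-3| = 2
Tile 14: at (2,2), goal (3,1), distance |2-3|+|2-1| = 2
Tile 6: at (2,3), goal (1,1), distance |2-1|+|3-1| = 3
Tile 5: at (3,0), goal (1,0), distance |3-1|+|0-0| = 2
Tile 7: at (3,1), goal (1,2), distance |3-1|+|1-2| = 3
Tile 1: at (3,2), goal (0,0), distance |3-0|+|2-0| = 5
Tile 9: at (3,3), goal (2,0), distance |3-2|+|3-0| = 4
Sum: 3 + 1 + 1 + 2 + 2 + 2 + 3 + 4 + 2 + 2 + 3 + 2 + 3 + 5 + 4 = 39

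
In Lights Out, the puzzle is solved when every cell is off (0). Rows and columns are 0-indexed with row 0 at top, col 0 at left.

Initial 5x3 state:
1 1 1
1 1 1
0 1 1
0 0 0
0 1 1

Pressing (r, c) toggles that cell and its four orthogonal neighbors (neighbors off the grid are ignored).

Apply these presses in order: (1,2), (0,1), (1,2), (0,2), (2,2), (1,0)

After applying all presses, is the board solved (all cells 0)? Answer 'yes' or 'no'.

After press 1 at (1,2):
1 1 0
1 0 0
0 1 0
0 0 0
0 1 1

After press 2 at (0,1):
0 0 1
1 1 0
0 1 0
0 0 0
0 1 1

After press 3 at (1,2):
0 0 0
1 0 1
0 1 1
0 0 0
0 1 1

After press 4 at (0,2):
0 1 1
1 0 0
0 1 1
0 0 0
0 1 1

After press 5 at (2,2):
0 1 1
1 0 1
0 0 0
0 0 1
0 1 1

After press 6 at (1,0):
1 1 1
0 1 1
1 0 0
0 0 1
0 1 1

Lights still on: 9

Answer: no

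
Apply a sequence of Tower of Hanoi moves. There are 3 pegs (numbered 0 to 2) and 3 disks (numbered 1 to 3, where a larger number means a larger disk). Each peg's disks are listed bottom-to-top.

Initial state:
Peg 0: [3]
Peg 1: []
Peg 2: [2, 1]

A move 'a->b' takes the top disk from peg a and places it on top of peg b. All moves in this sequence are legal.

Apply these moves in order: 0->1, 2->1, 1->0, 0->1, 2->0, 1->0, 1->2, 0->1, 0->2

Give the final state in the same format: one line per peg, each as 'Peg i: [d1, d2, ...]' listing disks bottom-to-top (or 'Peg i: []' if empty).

After move 1 (0->1):
Peg 0: []
Peg 1: [3]
Peg 2: [2, 1]

After move 2 (2->1):
Peg 0: []
Peg 1: [3, 1]
Peg 2: [2]

After move 3 (1->0):
Peg 0: [1]
Peg 1: [3]
Peg 2: [2]

After move 4 (0->1):
Peg 0: []
Peg 1: [3, 1]
Peg 2: [2]

After move 5 (2->0):
Peg 0: [2]
Peg 1: [3, 1]
Peg 2: []

After move 6 (1->0):
Peg 0: [2, 1]
Peg 1: [3]
Peg 2: []

After move 7 (1->2):
Peg 0: [2, 1]
Peg 1: []
Peg 2: [3]

After move 8 (0->1):
Peg 0: [2]
Peg 1: [1]
Peg 2: [3]

After move 9 (0->2):
Peg 0: []
Peg 1: [1]
Peg 2: [3, 2]

Answer: Peg 0: []
Peg 1: [1]
Peg 2: [3, 2]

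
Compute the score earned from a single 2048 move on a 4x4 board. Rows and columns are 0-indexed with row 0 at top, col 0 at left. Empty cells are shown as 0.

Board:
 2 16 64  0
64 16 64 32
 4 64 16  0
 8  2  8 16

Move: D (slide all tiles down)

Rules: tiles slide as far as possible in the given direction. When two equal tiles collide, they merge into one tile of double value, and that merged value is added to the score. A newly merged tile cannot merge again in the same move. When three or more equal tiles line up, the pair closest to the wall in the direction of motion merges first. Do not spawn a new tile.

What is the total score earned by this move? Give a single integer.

Slide down:
col 0: [2, 64, 4, 8] -> [2, 64, 4, 8]  score +0 (running 0)
col 1: [16, 16, 64, 2] -> [0, 32, 64, 2]  score +32 (running 32)
col 2: [64, 64, 16, 8] -> [0, 128, 16, 8]  score +128 (running 160)
col 3: [0, 32, 0, 16] -> [0, 0, 32, 16]  score +0 (running 160)
Board after move:
  2   0   0   0
 64  32 128   0
  4  64  16  32
  8   2   8  16

Answer: 160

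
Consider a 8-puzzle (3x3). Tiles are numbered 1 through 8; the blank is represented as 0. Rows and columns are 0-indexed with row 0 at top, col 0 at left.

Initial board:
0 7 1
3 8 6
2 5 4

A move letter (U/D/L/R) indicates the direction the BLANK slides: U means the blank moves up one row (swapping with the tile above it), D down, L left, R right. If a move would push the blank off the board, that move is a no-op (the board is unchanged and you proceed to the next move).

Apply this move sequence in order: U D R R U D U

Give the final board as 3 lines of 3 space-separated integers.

After move 1 (U):
0 7 1
3 8 6
2 5 4

After move 2 (D):
3 7 1
0 8 6
2 5 4

After move 3 (R):
3 7 1
8 0 6
2 5 4

After move 4 (R):
3 7 1
8 6 0
2 5 4

After move 5 (U):
3 7 0
8 6 1
2 5 4

After move 6 (D):
3 7 1
8 6 0
2 5 4

After move 7 (U):
3 7 0
8 6 1
2 5 4

Answer: 3 7 0
8 6 1
2 5 4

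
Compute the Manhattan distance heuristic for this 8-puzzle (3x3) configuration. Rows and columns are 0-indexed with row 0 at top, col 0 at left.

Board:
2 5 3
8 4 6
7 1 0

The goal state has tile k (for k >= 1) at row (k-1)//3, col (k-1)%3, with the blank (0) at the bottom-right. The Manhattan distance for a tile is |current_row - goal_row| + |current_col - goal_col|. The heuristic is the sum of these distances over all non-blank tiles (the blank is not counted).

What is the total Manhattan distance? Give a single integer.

Answer: 8

Derivation:
Tile 2: (0,0)->(0,1) = 1
Tile 5: (0,1)->(1,1) = 1
Tile 3: (0,2)->(0,2) = 0
Tile 8: (1,0)->(2,1) = 2
Tile 4: (1,1)->(1,0) = 1
Tile 6: (1,2)->(1,2) = 0
Tile 7: (2,0)->(2,0) = 0
Tile 1: (2,1)->(0,0) = 3
Sum: 1 + 1 + 0 + 2 + 1 + 0 + 0 + 3 = 8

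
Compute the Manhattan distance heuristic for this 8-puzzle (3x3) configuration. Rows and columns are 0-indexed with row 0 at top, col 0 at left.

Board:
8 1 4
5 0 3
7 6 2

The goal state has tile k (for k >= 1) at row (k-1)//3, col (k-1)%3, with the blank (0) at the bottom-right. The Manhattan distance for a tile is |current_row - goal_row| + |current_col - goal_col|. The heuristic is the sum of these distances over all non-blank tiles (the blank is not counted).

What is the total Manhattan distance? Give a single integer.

Tile 8: at (0,0), goal (2,1), distance |0-2|+|0-1| = 3
Tile 1: at (0,1), goal (0,0), distance |0-0|+|1-0| = 1
Tile 4: at (0,2), goal (1,0), distance |0-1|+|2-0| = 3
Tile 5: at (1,0), goal (1,1), distance |1-1|+|0-1| = 1
Tile 3: at (1,2), goal (0,2), distance |1-0|+|2-2| = 1
Tile 7: at (2,0), goal (2,0), distance |2-2|+|0-0| = 0
Tile 6: at (2,1), goal (1,2), distance |2-1|+|1-2| = 2
Tile 2: at (2,2), goal (0,1), distance |2-0|+|2-1| = 3
Sum: 3 + 1 + 3 + 1 + 1 + 0 + 2 + 3 = 14

Answer: 14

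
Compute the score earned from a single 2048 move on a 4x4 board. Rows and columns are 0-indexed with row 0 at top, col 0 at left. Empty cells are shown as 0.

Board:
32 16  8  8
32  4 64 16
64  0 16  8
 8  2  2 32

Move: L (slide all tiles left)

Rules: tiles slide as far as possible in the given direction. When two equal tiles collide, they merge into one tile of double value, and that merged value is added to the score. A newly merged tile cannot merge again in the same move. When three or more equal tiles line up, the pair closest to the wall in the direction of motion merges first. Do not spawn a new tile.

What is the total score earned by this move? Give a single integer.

Answer: 20

Derivation:
Slide left:
row 0: [32, 16, 8, 8] -> [32, 16, 16, 0]  score +16 (running 16)
row 1: [32, 4, 64, 16] -> [32, 4, 64, 16]  score +0 (running 16)
row 2: [64, 0, 16, 8] -> [64, 16, 8, 0]  score +0 (running 16)
row 3: [8, 2, 2, 32] -> [8, 4, 32, 0]  score +4 (running 20)
Board after move:
32 16 16  0
32  4 64 16
64 16  8  0
 8  4 32  0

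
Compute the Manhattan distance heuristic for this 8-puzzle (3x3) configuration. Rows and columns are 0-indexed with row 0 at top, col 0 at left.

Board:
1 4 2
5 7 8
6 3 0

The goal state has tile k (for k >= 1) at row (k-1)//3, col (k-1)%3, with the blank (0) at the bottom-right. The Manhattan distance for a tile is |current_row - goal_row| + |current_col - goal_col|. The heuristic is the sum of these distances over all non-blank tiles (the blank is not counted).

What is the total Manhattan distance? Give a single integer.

Answer: 14

Derivation:
Tile 1: at (0,0), goal (0,0), distance |0-0|+|0-0| = 0
Tile 4: at (0,1), goal (1,0), distance |0-1|+|1-0| = 2
Tile 2: at (0,2), goal (0,1), distance |0-0|+|2-1| = 1
Tile 5: at (1,0), goal (1,1), distance |1-1|+|0-1| = 1
Tile 7: at (1,1), goal (2,0), distance |1-2|+|1-0| = 2
Tile 8: at (1,2), goal (2,1), distance |1-2|+|2-1| = 2
Tile 6: at (2,0), goal (1,2), distance |2-1|+|0-2| = 3
Tile 3: at (2,1), goal (0,2), distance |2-0|+|1-2| = 3
Sum: 0 + 2 + 1 + 1 + 2 + 2 + 3 + 3 = 14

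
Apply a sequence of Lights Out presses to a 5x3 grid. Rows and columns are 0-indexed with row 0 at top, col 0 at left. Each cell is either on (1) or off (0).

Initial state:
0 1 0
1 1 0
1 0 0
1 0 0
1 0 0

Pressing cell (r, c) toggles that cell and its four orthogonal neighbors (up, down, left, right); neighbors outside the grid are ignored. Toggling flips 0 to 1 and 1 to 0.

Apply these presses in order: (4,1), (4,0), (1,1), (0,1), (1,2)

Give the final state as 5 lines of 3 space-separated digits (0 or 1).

After press 1 at (4,1):
0 1 0
1 1 0
1 0 0
1 1 0
0 1 1

After press 2 at (4,0):
0 1 0
1 1 0
1 0 0
0 1 0
1 0 1

After press 3 at (1,1):
0 0 0
0 0 1
1 1 0
0 1 0
1 0 1

After press 4 at (0,1):
1 1 1
0 1 1
1 1 0
0 1 0
1 0 1

After press 5 at (1,2):
1 1 0
0 0 0
1 1 1
0 1 0
1 0 1

Answer: 1 1 0
0 0 0
1 1 1
0 1 0
1 0 1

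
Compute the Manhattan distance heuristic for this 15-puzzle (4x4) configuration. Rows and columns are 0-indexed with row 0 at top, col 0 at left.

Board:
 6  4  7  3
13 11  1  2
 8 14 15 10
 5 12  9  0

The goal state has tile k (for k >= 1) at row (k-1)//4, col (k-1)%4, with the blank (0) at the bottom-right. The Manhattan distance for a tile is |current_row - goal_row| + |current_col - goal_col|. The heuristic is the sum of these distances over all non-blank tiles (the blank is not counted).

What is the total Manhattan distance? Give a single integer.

Answer: 32

Derivation:
Tile 6: (0,0)->(1,1) = 2
Tile 4: (0,1)->(0,3) = 2
Tile 7: (0,2)->(1,2) = 1
Tile 3: (0,3)->(0,2) = 1
Tile 13: (1,0)->(3,0) = 2
Tile 11: (1,1)->(2,2) = 2
Tile 1: (1,2)->(0,0) = 3
Tile 2: (1,3)->(0,1) = 3
Tile 8: (2,0)->(1,3) = 4
Tile 14: (2,1)->(3,1) = 1
Tile 15: (2,2)->(3,2) = 1
Tile 10: (2,3)->(2,1) = 2
Tile 5: (3,0)->(1,0) = 2
Tile 12: (3,1)->(2,3) = 3
Tile 9: (3,2)->(2,0) = 3
Sum: 2 + 2 + 1 + 1 + 2 + 2 + 3 + 3 + 4 + 1 + 1 + 2 + 2 + 3 + 3 = 32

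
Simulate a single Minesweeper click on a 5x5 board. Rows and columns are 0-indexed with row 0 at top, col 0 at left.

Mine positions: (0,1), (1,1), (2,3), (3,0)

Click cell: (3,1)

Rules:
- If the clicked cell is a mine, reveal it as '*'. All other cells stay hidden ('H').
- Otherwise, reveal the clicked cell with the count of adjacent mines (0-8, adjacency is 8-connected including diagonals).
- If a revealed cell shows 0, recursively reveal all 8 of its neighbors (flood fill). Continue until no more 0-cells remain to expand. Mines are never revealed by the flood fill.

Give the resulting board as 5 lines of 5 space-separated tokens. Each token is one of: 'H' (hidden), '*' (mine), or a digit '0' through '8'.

H H H H H
H H H H H
H H H H H
H 1 H H H
H H H H H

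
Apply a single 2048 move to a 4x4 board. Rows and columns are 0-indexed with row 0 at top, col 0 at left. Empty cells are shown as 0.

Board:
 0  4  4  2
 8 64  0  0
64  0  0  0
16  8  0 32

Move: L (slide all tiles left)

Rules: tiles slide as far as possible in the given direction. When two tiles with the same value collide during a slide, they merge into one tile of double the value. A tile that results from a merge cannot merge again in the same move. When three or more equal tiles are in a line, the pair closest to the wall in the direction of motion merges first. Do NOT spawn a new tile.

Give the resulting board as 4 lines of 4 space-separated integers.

Answer:  8  2  0  0
 8 64  0  0
64  0  0  0
16  8 32  0

Derivation:
Slide left:
row 0: [0, 4, 4, 2] -> [8, 2, 0, 0]
row 1: [8, 64, 0, 0] -> [8, 64, 0, 0]
row 2: [64, 0, 0, 0] -> [64, 0, 0, 0]
row 3: [16, 8, 0, 32] -> [16, 8, 32, 0]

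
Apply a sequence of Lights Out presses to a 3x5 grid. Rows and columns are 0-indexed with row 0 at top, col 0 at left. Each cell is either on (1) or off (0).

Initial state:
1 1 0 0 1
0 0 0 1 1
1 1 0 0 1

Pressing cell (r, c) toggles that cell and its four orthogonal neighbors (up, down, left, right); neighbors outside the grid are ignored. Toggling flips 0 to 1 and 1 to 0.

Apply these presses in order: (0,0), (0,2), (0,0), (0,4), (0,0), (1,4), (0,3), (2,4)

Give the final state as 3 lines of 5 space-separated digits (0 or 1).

After press 1 at (0,0):
0 0 0 0 1
1 0 0 1 1
1 1 0 0 1

After press 2 at (0,2):
0 1 1 1 1
1 0 1 1 1
1 1 0 0 1

After press 3 at (0,0):
1 0 1 1 1
0 0 1 1 1
1 1 0 0 1

After press 4 at (0,4):
1 0 1 0 0
0 0 1 1 0
1 1 0 0 1

After press 5 at (0,0):
0 1 1 0 0
1 0 1 1 0
1 1 0 0 1

After press 6 at (1,4):
0 1 1 0 1
1 0 1 0 1
1 1 0 0 0

After press 7 at (0,3):
0 1 0 1 0
1 0 1 1 1
1 1 0 0 0

After press 8 at (2,4):
0 1 0 1 0
1 0 1 1 0
1 1 0 1 1

Answer: 0 1 0 1 0
1 0 1 1 0
1 1 0 1 1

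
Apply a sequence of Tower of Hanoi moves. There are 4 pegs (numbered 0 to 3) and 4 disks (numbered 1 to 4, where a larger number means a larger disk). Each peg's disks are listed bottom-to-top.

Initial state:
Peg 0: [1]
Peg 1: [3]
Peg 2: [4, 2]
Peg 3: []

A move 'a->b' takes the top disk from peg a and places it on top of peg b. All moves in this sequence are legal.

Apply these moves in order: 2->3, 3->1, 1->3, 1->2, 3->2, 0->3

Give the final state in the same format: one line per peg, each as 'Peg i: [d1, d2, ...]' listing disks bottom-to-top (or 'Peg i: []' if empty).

After move 1 (2->3):
Peg 0: [1]
Peg 1: [3]
Peg 2: [4]
Peg 3: [2]

After move 2 (3->1):
Peg 0: [1]
Peg 1: [3, 2]
Peg 2: [4]
Peg 3: []

After move 3 (1->3):
Peg 0: [1]
Peg 1: [3]
Peg 2: [4]
Peg 3: [2]

After move 4 (1->2):
Peg 0: [1]
Peg 1: []
Peg 2: [4, 3]
Peg 3: [2]

After move 5 (3->2):
Peg 0: [1]
Peg 1: []
Peg 2: [4, 3, 2]
Peg 3: []

After move 6 (0->3):
Peg 0: []
Peg 1: []
Peg 2: [4, 3, 2]
Peg 3: [1]

Answer: Peg 0: []
Peg 1: []
Peg 2: [4, 3, 2]
Peg 3: [1]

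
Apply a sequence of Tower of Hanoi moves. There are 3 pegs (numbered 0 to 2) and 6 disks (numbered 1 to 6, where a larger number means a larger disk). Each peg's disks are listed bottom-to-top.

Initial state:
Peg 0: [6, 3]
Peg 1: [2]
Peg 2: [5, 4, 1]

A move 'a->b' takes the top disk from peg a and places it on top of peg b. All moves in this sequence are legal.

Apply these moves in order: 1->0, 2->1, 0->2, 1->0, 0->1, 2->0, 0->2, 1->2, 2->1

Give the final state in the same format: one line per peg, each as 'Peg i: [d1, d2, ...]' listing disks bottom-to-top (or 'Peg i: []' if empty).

After move 1 (1->0):
Peg 0: [6, 3, 2]
Peg 1: []
Peg 2: [5, 4, 1]

After move 2 (2->1):
Peg 0: [6, 3, 2]
Peg 1: [1]
Peg 2: [5, 4]

After move 3 (0->2):
Peg 0: [6, 3]
Peg 1: [1]
Peg 2: [5, 4, 2]

After move 4 (1->0):
Peg 0: [6, 3, 1]
Peg 1: []
Peg 2: [5, 4, 2]

After move 5 (0->1):
Peg 0: [6, 3]
Peg 1: [1]
Peg 2: [5, 4, 2]

After move 6 (2->0):
Peg 0: [6, 3, 2]
Peg 1: [1]
Peg 2: [5, 4]

After move 7 (0->2):
Peg 0: [6, 3]
Peg 1: [1]
Peg 2: [5, 4, 2]

After move 8 (1->2):
Peg 0: [6, 3]
Peg 1: []
Peg 2: [5, 4, 2, 1]

After move 9 (2->1):
Peg 0: [6, 3]
Peg 1: [1]
Peg 2: [5, 4, 2]

Answer: Peg 0: [6, 3]
Peg 1: [1]
Peg 2: [5, 4, 2]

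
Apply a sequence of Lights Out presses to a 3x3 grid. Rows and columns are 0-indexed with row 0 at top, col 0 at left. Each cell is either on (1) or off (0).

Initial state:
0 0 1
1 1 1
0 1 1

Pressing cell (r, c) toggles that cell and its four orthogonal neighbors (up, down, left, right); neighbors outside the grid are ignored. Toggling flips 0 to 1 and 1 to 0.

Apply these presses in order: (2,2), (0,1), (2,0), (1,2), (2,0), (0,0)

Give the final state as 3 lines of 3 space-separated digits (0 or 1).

After press 1 at (2,2):
0 0 1
1 1 0
0 0 0

After press 2 at (0,1):
1 1 0
1 0 0
0 0 0

After press 3 at (2,0):
1 1 0
0 0 0
1 1 0

After press 4 at (1,2):
1 1 1
0 1 1
1 1 1

After press 5 at (2,0):
1 1 1
1 1 1
0 0 1

After press 6 at (0,0):
0 0 1
0 1 1
0 0 1

Answer: 0 0 1
0 1 1
0 0 1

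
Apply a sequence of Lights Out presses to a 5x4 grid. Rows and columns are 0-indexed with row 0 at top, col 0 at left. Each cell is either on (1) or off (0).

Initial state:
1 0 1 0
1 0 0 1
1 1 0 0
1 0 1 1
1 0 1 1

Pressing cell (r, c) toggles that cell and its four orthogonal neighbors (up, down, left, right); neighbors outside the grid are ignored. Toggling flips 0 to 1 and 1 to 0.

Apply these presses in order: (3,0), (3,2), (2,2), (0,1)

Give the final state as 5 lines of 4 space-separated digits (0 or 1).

Answer: 0 1 0 0
1 1 1 1
0 0 0 1
0 0 1 0
0 0 0 1

Derivation:
After press 1 at (3,0):
1 0 1 0
1 0 0 1
0 1 0 0
0 1 1 1
0 0 1 1

After press 2 at (3,2):
1 0 1 0
1 0 0 1
0 1 1 0
0 0 0 0
0 0 0 1

After press 3 at (2,2):
1 0 1 0
1 0 1 1
0 0 0 1
0 0 1 0
0 0 0 1

After press 4 at (0,1):
0 1 0 0
1 1 1 1
0 0 0 1
0 0 1 0
0 0 0 1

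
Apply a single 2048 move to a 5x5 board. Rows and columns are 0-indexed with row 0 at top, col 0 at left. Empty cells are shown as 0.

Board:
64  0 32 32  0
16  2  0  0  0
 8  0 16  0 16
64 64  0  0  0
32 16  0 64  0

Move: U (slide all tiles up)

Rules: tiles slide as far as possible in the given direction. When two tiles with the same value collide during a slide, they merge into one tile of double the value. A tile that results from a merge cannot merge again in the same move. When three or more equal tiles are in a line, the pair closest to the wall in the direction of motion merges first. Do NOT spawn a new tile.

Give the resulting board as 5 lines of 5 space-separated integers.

Slide up:
col 0: [64, 16, 8, 64, 32] -> [64, 16, 8, 64, 32]
col 1: [0, 2, 0, 64, 16] -> [2, 64, 16, 0, 0]
col 2: [32, 0, 16, 0, 0] -> [32, 16, 0, 0, 0]
col 3: [32, 0, 0, 0, 64] -> [32, 64, 0, 0, 0]
col 4: [0, 0, 16, 0, 0] -> [16, 0, 0, 0, 0]

Answer: 64  2 32 32 16
16 64 16 64  0
 8 16  0  0  0
64  0  0  0  0
32  0  0  0  0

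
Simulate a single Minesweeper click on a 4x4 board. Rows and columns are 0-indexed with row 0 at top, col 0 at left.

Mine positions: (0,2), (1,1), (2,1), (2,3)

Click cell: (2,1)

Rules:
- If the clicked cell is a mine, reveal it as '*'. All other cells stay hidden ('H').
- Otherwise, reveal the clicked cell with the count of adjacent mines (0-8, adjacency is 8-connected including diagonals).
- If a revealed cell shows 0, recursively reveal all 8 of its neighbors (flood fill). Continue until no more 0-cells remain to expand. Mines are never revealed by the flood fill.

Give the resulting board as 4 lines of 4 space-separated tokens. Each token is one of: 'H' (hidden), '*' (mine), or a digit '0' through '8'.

H H H H
H H H H
H * H H
H H H H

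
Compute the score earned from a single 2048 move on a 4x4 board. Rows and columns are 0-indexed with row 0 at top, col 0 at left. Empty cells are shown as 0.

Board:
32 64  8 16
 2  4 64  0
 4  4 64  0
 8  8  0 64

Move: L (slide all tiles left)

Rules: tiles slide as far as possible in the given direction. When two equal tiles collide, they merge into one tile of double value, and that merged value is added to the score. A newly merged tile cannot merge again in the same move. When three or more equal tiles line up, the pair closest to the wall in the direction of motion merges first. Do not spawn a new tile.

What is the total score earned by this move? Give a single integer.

Slide left:
row 0: [32, 64, 8, 16] -> [32, 64, 8, 16]  score +0 (running 0)
row 1: [2, 4, 64, 0] -> [2, 4, 64, 0]  score +0 (running 0)
row 2: [4, 4, 64, 0] -> [8, 64, 0, 0]  score +8 (running 8)
row 3: [8, 8, 0, 64] -> [16, 64, 0, 0]  score +16 (running 24)
Board after move:
32 64  8 16
 2  4 64  0
 8 64  0  0
16 64  0  0

Answer: 24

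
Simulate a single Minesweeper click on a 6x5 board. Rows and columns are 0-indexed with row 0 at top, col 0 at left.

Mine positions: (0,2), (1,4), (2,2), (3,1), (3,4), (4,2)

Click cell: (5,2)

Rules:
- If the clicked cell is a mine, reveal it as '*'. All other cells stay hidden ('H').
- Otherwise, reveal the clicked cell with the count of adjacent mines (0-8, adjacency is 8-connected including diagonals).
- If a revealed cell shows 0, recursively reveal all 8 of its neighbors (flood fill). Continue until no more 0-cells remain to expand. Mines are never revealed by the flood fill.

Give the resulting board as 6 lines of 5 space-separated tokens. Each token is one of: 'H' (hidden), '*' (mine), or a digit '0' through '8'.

H H H H H
H H H H H
H H H H H
H H H H H
H H H H H
H H 1 H H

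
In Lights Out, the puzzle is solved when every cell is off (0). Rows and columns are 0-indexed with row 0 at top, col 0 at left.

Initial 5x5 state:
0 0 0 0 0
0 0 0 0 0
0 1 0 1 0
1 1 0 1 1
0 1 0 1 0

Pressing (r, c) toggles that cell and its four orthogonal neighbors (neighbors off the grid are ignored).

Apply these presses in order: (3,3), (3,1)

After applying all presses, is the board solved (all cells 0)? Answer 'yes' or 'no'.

After press 1 at (3,3):
0 0 0 0 0
0 0 0 0 0
0 1 0 0 0
1 1 1 0 0
0 1 0 0 0

After press 2 at (3,1):
0 0 0 0 0
0 0 0 0 0
0 0 0 0 0
0 0 0 0 0
0 0 0 0 0

Lights still on: 0

Answer: yes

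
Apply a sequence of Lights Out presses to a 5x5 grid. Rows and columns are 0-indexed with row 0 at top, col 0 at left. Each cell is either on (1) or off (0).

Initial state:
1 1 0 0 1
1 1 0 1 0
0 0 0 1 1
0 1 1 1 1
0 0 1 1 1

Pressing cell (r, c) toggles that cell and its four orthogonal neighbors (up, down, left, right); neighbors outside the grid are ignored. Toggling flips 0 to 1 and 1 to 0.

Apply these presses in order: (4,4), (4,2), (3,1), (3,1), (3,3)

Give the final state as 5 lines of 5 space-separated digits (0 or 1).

After press 1 at (4,4):
1 1 0 0 1
1 1 0 1 0
0 0 0 1 1
0 1 1 1 0
0 0 1 0 0

After press 2 at (4,2):
1 1 0 0 1
1 1 0 1 0
0 0 0 1 1
0 1 0 1 0
0 1 0 1 0

After press 3 at (3,1):
1 1 0 0 1
1 1 0 1 0
0 1 0 1 1
1 0 1 1 0
0 0 0 1 0

After press 4 at (3,1):
1 1 0 0 1
1 1 0 1 0
0 0 0 1 1
0 1 0 1 0
0 1 0 1 0

After press 5 at (3,3):
1 1 0 0 1
1 1 0 1 0
0 0 0 0 1
0 1 1 0 1
0 1 0 0 0

Answer: 1 1 0 0 1
1 1 0 1 0
0 0 0 0 1
0 1 1 0 1
0 1 0 0 0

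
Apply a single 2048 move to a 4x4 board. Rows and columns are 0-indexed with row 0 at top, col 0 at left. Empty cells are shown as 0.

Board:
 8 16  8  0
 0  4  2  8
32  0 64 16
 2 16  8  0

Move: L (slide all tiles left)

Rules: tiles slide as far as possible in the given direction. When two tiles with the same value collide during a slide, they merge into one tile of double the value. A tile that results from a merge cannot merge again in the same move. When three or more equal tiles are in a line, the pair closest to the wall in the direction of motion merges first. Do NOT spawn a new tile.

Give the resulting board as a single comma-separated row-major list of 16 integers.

Answer: 8, 16, 8, 0, 4, 2, 8, 0, 32, 64, 16, 0, 2, 16, 8, 0

Derivation:
Slide left:
row 0: [8, 16, 8, 0] -> [8, 16, 8, 0]
row 1: [0, 4, 2, 8] -> [4, 2, 8, 0]
row 2: [32, 0, 64, 16] -> [32, 64, 16, 0]
row 3: [2, 16, 8, 0] -> [2, 16, 8, 0]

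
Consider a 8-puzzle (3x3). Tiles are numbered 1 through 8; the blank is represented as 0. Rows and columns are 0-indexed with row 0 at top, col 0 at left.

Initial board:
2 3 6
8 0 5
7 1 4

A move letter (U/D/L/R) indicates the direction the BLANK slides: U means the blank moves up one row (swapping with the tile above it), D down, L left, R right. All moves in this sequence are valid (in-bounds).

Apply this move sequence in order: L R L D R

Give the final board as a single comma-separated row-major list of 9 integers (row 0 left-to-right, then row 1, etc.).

After move 1 (L):
2 3 6
0 8 5
7 1 4

After move 2 (R):
2 3 6
8 0 5
7 1 4

After move 3 (L):
2 3 6
0 8 5
7 1 4

After move 4 (D):
2 3 6
7 8 5
0 1 4

After move 5 (R):
2 3 6
7 8 5
1 0 4

Answer: 2, 3, 6, 7, 8, 5, 1, 0, 4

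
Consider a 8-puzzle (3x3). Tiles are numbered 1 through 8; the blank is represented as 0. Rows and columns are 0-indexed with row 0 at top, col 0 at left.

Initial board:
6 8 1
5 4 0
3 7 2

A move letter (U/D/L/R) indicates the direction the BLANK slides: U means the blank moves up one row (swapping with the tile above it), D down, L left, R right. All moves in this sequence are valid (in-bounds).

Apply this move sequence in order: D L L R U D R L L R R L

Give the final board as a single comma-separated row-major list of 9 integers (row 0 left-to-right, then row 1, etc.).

After move 1 (D):
6 8 1
5 4 2
3 7 0

After move 2 (L):
6 8 1
5 4 2
3 0 7

After move 3 (L):
6 8 1
5 4 2
0 3 7

After move 4 (R):
6 8 1
5 4 2
3 0 7

After move 5 (U):
6 8 1
5 0 2
3 4 7

After move 6 (D):
6 8 1
5 4 2
3 0 7

After move 7 (R):
6 8 1
5 4 2
3 7 0

After move 8 (L):
6 8 1
5 4 2
3 0 7

After move 9 (L):
6 8 1
5 4 2
0 3 7

After move 10 (R):
6 8 1
5 4 2
3 0 7

After move 11 (R):
6 8 1
5 4 2
3 7 0

After move 12 (L):
6 8 1
5 4 2
3 0 7

Answer: 6, 8, 1, 5, 4, 2, 3, 0, 7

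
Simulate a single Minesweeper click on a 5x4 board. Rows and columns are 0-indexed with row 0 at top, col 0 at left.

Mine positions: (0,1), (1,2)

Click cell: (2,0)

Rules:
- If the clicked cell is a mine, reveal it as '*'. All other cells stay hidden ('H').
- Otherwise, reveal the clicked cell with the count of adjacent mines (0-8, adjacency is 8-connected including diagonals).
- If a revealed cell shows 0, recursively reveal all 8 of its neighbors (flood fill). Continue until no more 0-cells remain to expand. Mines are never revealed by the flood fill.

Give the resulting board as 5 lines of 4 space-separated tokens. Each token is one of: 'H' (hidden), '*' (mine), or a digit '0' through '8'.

H H H H
1 2 H H
0 1 1 1
0 0 0 0
0 0 0 0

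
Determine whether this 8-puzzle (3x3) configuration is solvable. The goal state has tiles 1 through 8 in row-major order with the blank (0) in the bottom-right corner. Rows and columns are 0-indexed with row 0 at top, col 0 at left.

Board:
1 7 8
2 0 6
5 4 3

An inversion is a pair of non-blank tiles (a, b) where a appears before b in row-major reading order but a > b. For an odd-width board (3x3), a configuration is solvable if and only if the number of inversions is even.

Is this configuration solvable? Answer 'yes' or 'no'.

Inversions (pairs i<j in row-major order where tile[i] > tile[j] > 0): 16
16 is even, so the puzzle is solvable.

Answer: yes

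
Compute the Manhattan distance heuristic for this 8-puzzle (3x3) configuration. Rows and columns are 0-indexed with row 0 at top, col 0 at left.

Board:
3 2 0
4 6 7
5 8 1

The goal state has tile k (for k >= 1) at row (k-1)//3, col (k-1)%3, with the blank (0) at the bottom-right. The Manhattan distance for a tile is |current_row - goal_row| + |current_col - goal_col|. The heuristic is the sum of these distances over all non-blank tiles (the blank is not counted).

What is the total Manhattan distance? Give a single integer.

Tile 3: (0,0)->(0,2) = 2
Tile 2: (0,1)->(0,1) = 0
Tile 4: (1,0)->(1,0) = 0
Tile 6: (1,1)->(1,2) = 1
Tile 7: (1,2)->(2,0) = 3
Tile 5: (2,0)->(1,1) = 2
Tile 8: (2,1)->(2,1) = 0
Tile 1: (2,2)->(0,0) = 4
Sum: 2 + 0 + 0 + 1 + 3 + 2 + 0 + 4 = 12

Answer: 12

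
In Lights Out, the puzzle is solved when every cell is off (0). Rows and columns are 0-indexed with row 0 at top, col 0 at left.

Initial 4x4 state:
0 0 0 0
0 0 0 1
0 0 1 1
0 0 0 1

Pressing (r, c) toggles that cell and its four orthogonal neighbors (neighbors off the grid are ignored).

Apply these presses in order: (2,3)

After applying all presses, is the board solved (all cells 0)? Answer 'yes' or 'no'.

After press 1 at (2,3):
0 0 0 0
0 0 0 0
0 0 0 0
0 0 0 0

Lights still on: 0

Answer: yes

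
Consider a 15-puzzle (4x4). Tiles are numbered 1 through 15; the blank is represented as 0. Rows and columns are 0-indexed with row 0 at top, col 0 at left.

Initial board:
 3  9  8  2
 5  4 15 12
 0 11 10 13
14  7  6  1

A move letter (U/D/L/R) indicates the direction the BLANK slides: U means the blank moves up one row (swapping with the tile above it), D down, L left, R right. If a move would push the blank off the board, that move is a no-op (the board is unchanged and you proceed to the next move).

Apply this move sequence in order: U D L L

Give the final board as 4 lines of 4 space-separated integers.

Answer:  3  9  8  2
 5  4 15 12
 0 11 10 13
14  7  6  1

Derivation:
After move 1 (U):
 3  9  8  2
 0  4 15 12
 5 11 10 13
14  7  6  1

After move 2 (D):
 3  9  8  2
 5  4 15 12
 0 11 10 13
14  7  6  1

After move 3 (L):
 3  9  8  2
 5  4 15 12
 0 11 10 13
14  7  6  1

After move 4 (L):
 3  9  8  2
 5  4 15 12
 0 11 10 13
14  7  6  1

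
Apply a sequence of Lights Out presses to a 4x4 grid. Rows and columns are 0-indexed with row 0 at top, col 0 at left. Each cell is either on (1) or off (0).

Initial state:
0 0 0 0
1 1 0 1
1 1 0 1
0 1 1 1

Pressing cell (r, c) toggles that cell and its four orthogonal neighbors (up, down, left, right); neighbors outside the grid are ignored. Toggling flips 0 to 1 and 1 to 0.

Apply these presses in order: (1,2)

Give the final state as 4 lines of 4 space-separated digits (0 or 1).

After press 1 at (1,2):
0 0 1 0
1 0 1 0
1 1 1 1
0 1 1 1

Answer: 0 0 1 0
1 0 1 0
1 1 1 1
0 1 1 1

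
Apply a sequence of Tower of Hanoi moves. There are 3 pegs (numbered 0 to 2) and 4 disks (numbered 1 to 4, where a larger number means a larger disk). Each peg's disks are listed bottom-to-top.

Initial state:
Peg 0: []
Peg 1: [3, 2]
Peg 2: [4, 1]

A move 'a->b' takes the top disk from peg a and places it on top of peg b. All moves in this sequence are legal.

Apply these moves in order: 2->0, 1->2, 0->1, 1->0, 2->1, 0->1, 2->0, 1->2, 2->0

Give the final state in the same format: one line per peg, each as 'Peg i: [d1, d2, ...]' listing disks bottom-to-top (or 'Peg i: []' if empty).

Answer: Peg 0: [4, 1]
Peg 1: [3, 2]
Peg 2: []

Derivation:
After move 1 (2->0):
Peg 0: [1]
Peg 1: [3, 2]
Peg 2: [4]

After move 2 (1->2):
Peg 0: [1]
Peg 1: [3]
Peg 2: [4, 2]

After move 3 (0->1):
Peg 0: []
Peg 1: [3, 1]
Peg 2: [4, 2]

After move 4 (1->0):
Peg 0: [1]
Peg 1: [3]
Peg 2: [4, 2]

After move 5 (2->1):
Peg 0: [1]
Peg 1: [3, 2]
Peg 2: [4]

After move 6 (0->1):
Peg 0: []
Peg 1: [3, 2, 1]
Peg 2: [4]

After move 7 (2->0):
Peg 0: [4]
Peg 1: [3, 2, 1]
Peg 2: []

After move 8 (1->2):
Peg 0: [4]
Peg 1: [3, 2]
Peg 2: [1]

After move 9 (2->0):
Peg 0: [4, 1]
Peg 1: [3, 2]
Peg 2: []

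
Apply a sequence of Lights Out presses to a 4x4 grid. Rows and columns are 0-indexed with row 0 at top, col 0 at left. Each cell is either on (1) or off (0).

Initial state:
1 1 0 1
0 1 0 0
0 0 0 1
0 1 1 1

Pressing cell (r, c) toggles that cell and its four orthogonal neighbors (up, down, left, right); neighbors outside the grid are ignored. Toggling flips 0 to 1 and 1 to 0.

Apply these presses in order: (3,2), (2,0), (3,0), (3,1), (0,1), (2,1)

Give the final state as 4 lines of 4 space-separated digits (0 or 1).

After press 1 at (3,2):
1 1 0 1
0 1 0 0
0 0 1 1
0 0 0 0

After press 2 at (2,0):
1 1 0 1
1 1 0 0
1 1 1 1
1 0 0 0

After press 3 at (3,0):
1 1 0 1
1 1 0 0
0 1 1 1
0 1 0 0

After press 4 at (3,1):
1 1 0 1
1 1 0 0
0 0 1 1
1 0 1 0

After press 5 at (0,1):
0 0 1 1
1 0 0 0
0 0 1 1
1 0 1 0

After press 6 at (2,1):
0 0 1 1
1 1 0 0
1 1 0 1
1 1 1 0

Answer: 0 0 1 1
1 1 0 0
1 1 0 1
1 1 1 0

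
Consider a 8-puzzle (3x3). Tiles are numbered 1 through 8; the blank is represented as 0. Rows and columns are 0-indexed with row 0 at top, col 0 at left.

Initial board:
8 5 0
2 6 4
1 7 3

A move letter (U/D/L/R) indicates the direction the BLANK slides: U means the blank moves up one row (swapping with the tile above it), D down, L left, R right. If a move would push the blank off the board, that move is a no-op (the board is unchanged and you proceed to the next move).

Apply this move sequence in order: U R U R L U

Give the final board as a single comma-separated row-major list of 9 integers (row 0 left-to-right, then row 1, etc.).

After move 1 (U):
8 5 0
2 6 4
1 7 3

After move 2 (R):
8 5 0
2 6 4
1 7 3

After move 3 (U):
8 5 0
2 6 4
1 7 3

After move 4 (R):
8 5 0
2 6 4
1 7 3

After move 5 (L):
8 0 5
2 6 4
1 7 3

After move 6 (U):
8 0 5
2 6 4
1 7 3

Answer: 8, 0, 5, 2, 6, 4, 1, 7, 3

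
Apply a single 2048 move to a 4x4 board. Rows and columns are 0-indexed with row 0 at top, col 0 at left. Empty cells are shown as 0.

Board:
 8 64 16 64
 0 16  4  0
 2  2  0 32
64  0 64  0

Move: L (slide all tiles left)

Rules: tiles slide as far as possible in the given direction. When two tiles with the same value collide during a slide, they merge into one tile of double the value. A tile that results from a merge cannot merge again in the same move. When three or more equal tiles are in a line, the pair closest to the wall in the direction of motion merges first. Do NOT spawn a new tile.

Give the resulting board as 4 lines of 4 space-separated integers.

Slide left:
row 0: [8, 64, 16, 64] -> [8, 64, 16, 64]
row 1: [0, 16, 4, 0] -> [16, 4, 0, 0]
row 2: [2, 2, 0, 32] -> [4, 32, 0, 0]
row 3: [64, 0, 64, 0] -> [128, 0, 0, 0]

Answer:   8  64  16  64
 16   4   0   0
  4  32   0   0
128   0   0   0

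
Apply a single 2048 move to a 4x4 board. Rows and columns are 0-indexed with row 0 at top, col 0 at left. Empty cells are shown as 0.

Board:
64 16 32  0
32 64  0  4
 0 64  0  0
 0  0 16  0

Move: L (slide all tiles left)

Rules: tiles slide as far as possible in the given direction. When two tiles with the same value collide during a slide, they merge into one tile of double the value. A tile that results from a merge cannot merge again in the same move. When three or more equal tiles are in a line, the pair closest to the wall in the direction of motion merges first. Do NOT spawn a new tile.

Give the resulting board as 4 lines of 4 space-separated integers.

Answer: 64 16 32  0
32 64  4  0
64  0  0  0
16  0  0  0

Derivation:
Slide left:
row 0: [64, 16, 32, 0] -> [64, 16, 32, 0]
row 1: [32, 64, 0, 4] -> [32, 64, 4, 0]
row 2: [0, 64, 0, 0] -> [64, 0, 0, 0]
row 3: [0, 0, 16, 0] -> [16, 0, 0, 0]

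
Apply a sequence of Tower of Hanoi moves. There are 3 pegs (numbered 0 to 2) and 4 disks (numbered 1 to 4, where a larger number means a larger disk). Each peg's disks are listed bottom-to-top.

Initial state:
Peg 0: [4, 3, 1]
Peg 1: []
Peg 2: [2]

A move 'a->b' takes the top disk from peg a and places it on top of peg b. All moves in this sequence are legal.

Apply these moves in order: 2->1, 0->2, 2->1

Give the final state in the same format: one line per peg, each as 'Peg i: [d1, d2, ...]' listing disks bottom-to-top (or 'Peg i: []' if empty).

Answer: Peg 0: [4, 3]
Peg 1: [2, 1]
Peg 2: []

Derivation:
After move 1 (2->1):
Peg 0: [4, 3, 1]
Peg 1: [2]
Peg 2: []

After move 2 (0->2):
Peg 0: [4, 3]
Peg 1: [2]
Peg 2: [1]

After move 3 (2->1):
Peg 0: [4, 3]
Peg 1: [2, 1]
Peg 2: []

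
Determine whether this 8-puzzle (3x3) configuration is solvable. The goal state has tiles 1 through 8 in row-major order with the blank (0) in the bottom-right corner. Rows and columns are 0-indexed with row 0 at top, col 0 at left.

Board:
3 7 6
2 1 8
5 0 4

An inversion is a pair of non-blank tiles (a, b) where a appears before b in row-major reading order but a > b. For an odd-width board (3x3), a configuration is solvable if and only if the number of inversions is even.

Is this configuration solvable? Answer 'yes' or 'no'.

Inversions (pairs i<j in row-major order where tile[i] > tile[j] > 0): 15
15 is odd, so the puzzle is not solvable.

Answer: no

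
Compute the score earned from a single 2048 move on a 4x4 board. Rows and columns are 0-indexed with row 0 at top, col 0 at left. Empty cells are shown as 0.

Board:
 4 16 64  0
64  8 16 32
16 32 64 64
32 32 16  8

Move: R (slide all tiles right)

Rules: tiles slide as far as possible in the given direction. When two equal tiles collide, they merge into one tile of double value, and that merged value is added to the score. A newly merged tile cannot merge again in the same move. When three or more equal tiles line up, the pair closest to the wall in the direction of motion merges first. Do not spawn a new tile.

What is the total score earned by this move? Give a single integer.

Slide right:
row 0: [4, 16, 64, 0] -> [0, 4, 16, 64]  score +0 (running 0)
row 1: [64, 8, 16, 32] -> [64, 8, 16, 32]  score +0 (running 0)
row 2: [16, 32, 64, 64] -> [0, 16, 32, 128]  score +128 (running 128)
row 3: [32, 32, 16, 8] -> [0, 64, 16, 8]  score +64 (running 192)
Board after move:
  0   4  16  64
 64   8  16  32
  0  16  32 128
  0  64  16   8

Answer: 192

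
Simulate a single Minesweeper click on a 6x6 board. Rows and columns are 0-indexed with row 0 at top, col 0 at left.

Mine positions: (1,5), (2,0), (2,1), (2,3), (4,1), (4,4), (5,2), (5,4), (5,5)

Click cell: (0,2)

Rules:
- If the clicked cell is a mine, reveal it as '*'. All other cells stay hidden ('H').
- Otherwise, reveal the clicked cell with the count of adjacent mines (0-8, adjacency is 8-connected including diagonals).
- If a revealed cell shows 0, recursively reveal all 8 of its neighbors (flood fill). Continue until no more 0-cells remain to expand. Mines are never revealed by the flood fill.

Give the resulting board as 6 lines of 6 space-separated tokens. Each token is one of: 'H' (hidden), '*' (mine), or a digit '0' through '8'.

0 0 0 0 1 H
2 2 2 1 2 H
H H H H H H
H H H H H H
H H H H H H
H H H H H H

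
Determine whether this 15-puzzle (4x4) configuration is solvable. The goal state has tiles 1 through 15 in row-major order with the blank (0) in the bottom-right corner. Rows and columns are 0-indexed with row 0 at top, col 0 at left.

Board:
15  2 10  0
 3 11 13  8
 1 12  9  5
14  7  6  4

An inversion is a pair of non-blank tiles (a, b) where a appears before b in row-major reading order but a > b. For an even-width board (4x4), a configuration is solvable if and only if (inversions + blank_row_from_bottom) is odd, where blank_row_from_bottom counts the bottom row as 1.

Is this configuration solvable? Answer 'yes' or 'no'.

Inversions: 60
Blank is in row 0 (0-indexed from top), which is row 4 counting from the bottom (bottom = 1).
60 + 4 = 64, which is even, so the puzzle is not solvable.

Answer: no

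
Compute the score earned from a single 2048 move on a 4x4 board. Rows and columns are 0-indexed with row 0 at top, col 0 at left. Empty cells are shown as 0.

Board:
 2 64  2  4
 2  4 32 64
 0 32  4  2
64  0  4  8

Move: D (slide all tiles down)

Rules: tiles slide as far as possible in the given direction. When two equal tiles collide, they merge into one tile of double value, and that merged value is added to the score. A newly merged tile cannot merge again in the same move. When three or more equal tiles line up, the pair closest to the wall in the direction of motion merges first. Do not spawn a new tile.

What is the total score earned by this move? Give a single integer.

Answer: 12

Derivation:
Slide down:
col 0: [2, 2, 0, 64] -> [0, 0, 4, 64]  score +4 (running 4)
col 1: [64, 4, 32, 0] -> [0, 64, 4, 32]  score +0 (running 4)
col 2: [2, 32, 4, 4] -> [0, 2, 32, 8]  score +8 (running 12)
col 3: [4, 64, 2, 8] -> [4, 64, 2, 8]  score +0 (running 12)
Board after move:
 0  0  0  4
 0 64  2 64
 4  4 32  2
64 32  8  8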